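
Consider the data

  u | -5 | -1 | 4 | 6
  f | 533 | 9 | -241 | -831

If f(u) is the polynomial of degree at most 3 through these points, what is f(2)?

Using Newton's divided-difference form:
f[-5,-1] = (9 - 533) / (-1 - (-5)) = -131
f[-1,4] = (-241 - 9) / (4 - (-1)) = -50
f[4,6] = (-831 - (-241)) / (6 - 4) = -295
f[-5,-1,4] = (-50 - (-131)) / (4 - (-5)) = 9
f[-1,4,6] = (-295 - (-50)) / (6 - (-1)) = -35
f[-5,-1,4,6] = (-35 - 9) / (6 - (-5)) = -4
f(2) = 533 + (-131)·(7) + 9·(7)·(3) + (-4)·(7)·(3)·(-2) = -27

-27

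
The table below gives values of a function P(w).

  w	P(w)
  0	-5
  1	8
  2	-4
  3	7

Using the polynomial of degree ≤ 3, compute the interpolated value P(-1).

Evaluate each Lagrange basis at w = -1:
L_0(-1) = (-2)·(-3)·(-4)/[(-1)·(-2)·(-3)] = 4
L_1(-1) = (-1)·(-3)·(-4)/[(1)·(-1)·(-2)] = -6
L_2(-1) = (-1)·(-2)·(-4)/[(2)·(1)·(-1)] = 4
L_3(-1) = (-1)·(-2)·(-3)/[(3)·(2)·(1)] = -1
Sum: (-5)·(4) + 8·(-6) + (-4)·(4) + 7·(-1) = -91

-91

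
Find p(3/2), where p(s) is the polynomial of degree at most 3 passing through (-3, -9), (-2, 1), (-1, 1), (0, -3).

-27/8

Evaluate each Lagrange basis at s = 3/2:
L_0(3/2) = (7/2)·(5/2)·(3/2)/[(-1)·(-2)·(-3)] = -35/16
L_1(3/2) = (9/2)·(5/2)·(3/2)/[(1)·(-1)·(-2)] = 135/16
L_2(3/2) = (9/2)·(7/2)·(3/2)/[(2)·(1)·(-1)] = -189/16
L_3(3/2) = (9/2)·(7/2)·(5/2)/[(3)·(2)·(1)] = 105/16
Sum: (-9)·(-35/16) + 1·(135/16) + 1·(-189/16) + (-3)·(105/16) = -27/8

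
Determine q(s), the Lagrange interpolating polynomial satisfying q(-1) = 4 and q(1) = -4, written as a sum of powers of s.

q(s) = -4s

L_0(s) = (s - 1) / [-2] = -(1/2)s + 1/2
L_1(s) = (s + 1) / [2] = (1/2)s + 1/2
q(s) = 4·L_0 + (-4)·L_1
  4·L_0(s) = -2s + 2
  (-4)·L_1(s) = -2s - 2
Adding term by term: -4s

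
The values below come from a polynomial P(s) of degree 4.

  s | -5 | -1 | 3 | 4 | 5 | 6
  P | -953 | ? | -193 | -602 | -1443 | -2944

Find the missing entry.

3

The 5 known values determine P uniquely (degree ≤ 4).
Evaluate each Lagrange basis at s = -1:
L_0(-1) = (-4)·(-5)·(-6)·(-7)/[(-8)·(-9)·(-10)·(-11)] = 7/66
L_1(-1) = (4)·(-5)·(-6)·(-7)/[(8)·(-1)·(-2)·(-3)] = 35/2
L_2(-1) = (4)·(-4)·(-6)·(-7)/[(9)·(1)·(-1)·(-2)] = -112/3
L_3(-1) = (4)·(-4)·(-5)·(-7)/[(10)·(2)·(1)·(-1)] = 28
L_4(-1) = (4)·(-4)·(-5)·(-6)/[(11)·(3)·(2)·(1)] = -80/11
Sum: (-953)·(7/66) + (-193)·(35/2) + (-602)·(-112/3) + (-1443)·(28) + (-2944)·(-80/11) = 3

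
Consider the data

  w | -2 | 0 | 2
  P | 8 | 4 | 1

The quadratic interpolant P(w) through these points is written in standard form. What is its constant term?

Build the Lagrange basis polynomials:
L_0(w) = w(w - 2) / [8] = (1/8)w^2 - (1/4)w
L_1(w) = (w + 2)(w - 2) / [-4] = -(1/4)w^2 + 1
L_2(w) = (w + 2)w / [8] = (1/8)w^2 + (1/4)w
P(w) = 8·L_0 + 4·L_1 + 1·L_2
Only the constant term is needed; take it from each L_i and combine:
8·(0) + 4·(1) + 1·(0) = 4

4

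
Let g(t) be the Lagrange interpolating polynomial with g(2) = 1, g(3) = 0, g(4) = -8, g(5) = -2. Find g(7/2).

-71/16

Evaluate each Lagrange basis at t = 7/2:
L_0(7/2) = (1/2)·(-1/2)·(-3/2)/[(-1)·(-2)·(-3)] = -1/16
L_1(7/2) = (3/2)·(-1/2)·(-3/2)/[(1)·(-1)·(-2)] = 9/16
L_2(7/2) = (3/2)·(1/2)·(-3/2)/[(2)·(1)·(-1)] = 9/16
L_3(7/2) = (3/2)·(1/2)·(-1/2)/[(3)·(2)·(1)] = -1/16
Sum: 1·(-1/16) + 0 + (-8)·(9/16) + (-2)·(-1/16) = -71/16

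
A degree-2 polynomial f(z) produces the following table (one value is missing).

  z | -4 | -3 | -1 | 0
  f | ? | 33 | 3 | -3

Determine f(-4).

The 3 known values determine f uniquely (degree ≤ 2).
L_0(-4) = (-3)·(-4)/[(-2)·(-3)] = 2
L_1(-4) = (-1)·(-4)/[(2)·(-1)] = -2
L_2(-4) = (-1)·(-3)/[(3)·(1)] = 1
Sum: 33·(2) + 3·(-2) + (-3)·(1) = 57

57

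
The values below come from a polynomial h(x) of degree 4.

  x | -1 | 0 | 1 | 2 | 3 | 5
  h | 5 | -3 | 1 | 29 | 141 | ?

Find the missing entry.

The 5 known values determine h uniquely (degree ≤ 4).
Evaluate each Lagrange basis at x = 5:
L_0(5) = (5)·(4)·(3)·(2)/[(-1)·(-2)·(-3)·(-4)] = 5
L_1(5) = (6)·(4)·(3)·(2)/[(1)·(-1)·(-2)·(-3)] = -24
L_2(5) = (6)·(5)·(3)·(2)/[(2)·(1)·(-1)·(-2)] = 45
L_3(5) = (6)·(5)·(4)·(2)/[(3)·(2)·(1)·(-1)] = -40
L_4(5) = (6)·(5)·(4)·(3)/[(4)·(3)·(2)·(1)] = 15
Sum: 5·(5) + (-3)·(-24) + 1·(45) + 29·(-40) + 141·(15) = 1097

1097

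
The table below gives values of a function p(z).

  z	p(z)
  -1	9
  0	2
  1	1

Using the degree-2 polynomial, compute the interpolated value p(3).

17

Using Newton's divided-difference form:
p[-1,0] = (2 - 9) / (0 - (-1)) = -7
p[0,1] = (1 - 2) / (1 - 0) = -1
p[-1,0,1] = (-1 - (-7)) / (1 - (-1)) = 3
p(3) = 9 + (-7)·(4) + 3·(4)·(3) = 17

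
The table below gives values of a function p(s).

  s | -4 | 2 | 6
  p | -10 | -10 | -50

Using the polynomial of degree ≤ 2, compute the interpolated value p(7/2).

Using Newton's divided-difference form:
p[-4,2] = (-10 - (-10)) / (2 - (-4)) = 0
p[2,6] = (-50 - (-10)) / (6 - 2) = -10
p[-4,2,6] = (-10 - 0) / (6 - (-4)) = -1
p(7/2) = -10 + 0·(15/2) + (-1)·(15/2)·(3/2) = -85/4

-85/4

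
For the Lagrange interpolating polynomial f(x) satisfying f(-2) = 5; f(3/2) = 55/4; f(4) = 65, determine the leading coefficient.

3

Build the Lagrange basis polynomials:
L_0(x) = (x - 3/2)(x - 4) / [21] = (1/21)x^2 - (11/42)x + 2/7
L_1(x) = (x + 2)(x - 4) / [-35/4] = -(4/35)x^2 + (8/35)x + 32/35
L_2(x) = (x + 2)(x - 3/2) / [15] = (1/15)x^2 + (1/30)x - 1/5
f(x) = 5·L_0 + (55/4)·L_1 + 65·L_2
Only the coefficient of x^2 is needed; take it from each L_i and combine:
5·(1/21) + (55/4)·(-4/35) + 65·(1/15) = 3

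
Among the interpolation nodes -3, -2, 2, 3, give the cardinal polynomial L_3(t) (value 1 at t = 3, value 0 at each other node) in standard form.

L_3(t) = (t + 3)(t + 2)(t - 2) / [(6)·(5)·(1)]
       = (t^3 + 3t^2 - 4t - 12) / (30)

L_3(t) = (1/30)t^3 + (1/10)t^2 - (2/15)t - 2/5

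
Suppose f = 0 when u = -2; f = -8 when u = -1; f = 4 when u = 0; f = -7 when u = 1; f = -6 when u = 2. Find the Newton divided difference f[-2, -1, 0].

f[-2,-1] = (-8 - 0) / (-1 - (-2)) = -8
f[-1,0] = (4 - (-8)) / (0 - (-1)) = 12
f[-2,-1,0] = (12 - (-8)) / (0 - (-2)) = 10

10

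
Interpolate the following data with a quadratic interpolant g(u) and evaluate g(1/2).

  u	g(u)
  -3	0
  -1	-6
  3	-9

L_0(1/2) = (3/2)·(-5/2)/[(-2)·(-6)] = -5/16
L_1(1/2) = (7/2)·(-5/2)/[(2)·(-4)] = 35/32
L_2(1/2) = (7/2)·(3/2)/[(6)·(4)] = 7/32
Sum: 0 + (-6)·(35/32) + (-9)·(7/32) = -273/32

-273/32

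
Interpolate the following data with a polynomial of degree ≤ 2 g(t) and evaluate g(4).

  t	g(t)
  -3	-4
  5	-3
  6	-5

-53/36

Using Newton's divided-difference form:
g[-3,5] = (-3 - (-4)) / (5 - (-3)) = 1/8
g[5,6] = (-5 - (-3)) / (6 - 5) = -2
g[-3,5,6] = (-2 - 1/8) / (6 - (-3)) = -17/72
g(4) = -4 + (1/8)·(7) + (-17/72)·(7)·(-1) = -53/36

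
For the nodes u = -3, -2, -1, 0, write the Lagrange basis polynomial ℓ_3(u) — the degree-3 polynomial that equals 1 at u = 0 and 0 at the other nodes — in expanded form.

ℓ_3(u) = (u + 3)(u + 2)(u + 1) / [(3)·(2)·(1)]
       = (u^3 + 6u^2 + 11u + 6) / (6)

ℓ_3(u) = (1/6)u^3 + u^2 + (11/6)u + 1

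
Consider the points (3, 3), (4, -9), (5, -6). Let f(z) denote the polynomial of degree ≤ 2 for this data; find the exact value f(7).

45

Evaluate each Lagrange basis at z = 7:
L_0(7) = (3)·(2)/[(-1)·(-2)] = 3
L_1(7) = (4)·(2)/[(1)·(-1)] = -8
L_2(7) = (4)·(3)/[(2)·(1)] = 6
Sum: 3·(3) + (-9)·(-8) + (-6)·(6) = 45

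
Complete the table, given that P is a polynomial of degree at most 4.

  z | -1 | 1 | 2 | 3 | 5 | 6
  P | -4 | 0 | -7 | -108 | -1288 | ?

-2895

The 5 known values determine P uniquely (degree ≤ 4).
Evaluate each Lagrange basis at z = 6:
L_0(6) = (5)·(4)·(3)·(1)/[(-2)·(-3)·(-4)·(-6)] = 5/12
L_1(6) = (7)·(4)·(3)·(1)/[(2)·(-1)·(-2)·(-4)] = -21/4
L_2(6) = (7)·(5)·(3)·(1)/[(3)·(1)·(-1)·(-3)] = 35/3
L_3(6) = (7)·(5)·(4)·(1)/[(4)·(2)·(1)·(-2)] = -35/4
L_4(6) = (7)·(5)·(4)·(3)/[(6)·(4)·(3)·(2)] = 35/12
Sum: (-4)·(5/12) + 0 + (-7)·(35/3) + (-108)·(-35/4) + (-1288)·(35/12) = -2895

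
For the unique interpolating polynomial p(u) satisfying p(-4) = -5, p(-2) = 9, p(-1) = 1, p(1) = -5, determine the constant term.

-19/3

Build the Lagrange basis polynomials:
L_0(u) = (u + 2)(u + 1)(u - 1) / [-30] = -(1/30)u^3 - (1/15)u^2 + (1/30)u + 1/15
L_1(u) = (u + 4)(u + 1)(u - 1) / [6] = (1/6)u^3 + (2/3)u^2 - (1/6)u - 2/3
L_2(u) = (u + 4)(u + 2)(u - 1) / [-6] = -(1/6)u^3 - (5/6)u^2 - (1/3)u + 4/3
L_3(u) = (u + 4)(u + 2)(u + 1) / [30] = (1/30)u^3 + (7/30)u^2 + (7/15)u + 4/15
p(u) = (-5)·L_0 + 9·L_1 + 1·L_2 + (-5)·L_3
Only the constant term is needed; take it from each L_i and combine:
(-5)·(1/15) + 9·(-2/3) + 1·(4/3) + (-5)·(4/15) = -19/3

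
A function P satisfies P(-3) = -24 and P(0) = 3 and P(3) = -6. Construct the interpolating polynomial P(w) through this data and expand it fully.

P(w) = -2w^2 + 3w + 3

L_0(w) = w(w - 3) / [18] = (1/18)w^2 - (1/6)w
L_1(w) = (w + 3)(w - 3) / [-9] = -(1/9)w^2 + 1
L_2(w) = (w + 3)w / [18] = (1/18)w^2 + (1/6)w
P(w) = (-24)·L_0 + 3·L_1 + (-6)·L_2
  (-24)·L_0(w) = -(4/3)w^2 + 4w
  3·L_1(w) = -(1/3)w^2 + 3
  (-6)·L_2(w) = -(1/3)w^2 - w
Adding term by term: -2w^2 + 3w + 3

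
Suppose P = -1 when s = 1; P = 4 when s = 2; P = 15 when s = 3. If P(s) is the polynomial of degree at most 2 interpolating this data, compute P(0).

0

Using Newton's divided-difference form:
P[1,2] = (4 - (-1)) / (2 - 1) = 5
P[2,3] = (15 - 4) / (3 - 2) = 11
P[1,2,3] = (11 - 5) / (3 - 1) = 3
P(0) = -1 + 5·(-1) + 3·(-1)·(-2) = 0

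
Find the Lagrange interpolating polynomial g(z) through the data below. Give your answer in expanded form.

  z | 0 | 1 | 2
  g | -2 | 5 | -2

g(z) = -7z^2 + 14z - 2

Build the Lagrange basis polynomials:
L_0(z) = (z - 1)(z - 2) / [2] = (1/2)z^2 - (3/2)z + 1
L_1(z) = z(z - 2) / [-1] = -z^2 + 2z
L_2(z) = z(z - 1) / [2] = (1/2)z^2 - (1/2)z
g(z) = (-2)·L_0 + 5·L_1 + (-2)·L_2
  (-2)·L_0(z) = -z^2 + 3z - 2
  5·L_1(z) = -5z^2 + 10z
  (-2)·L_2(z) = -z^2 + z
Adding term by term: -7z^2 + 14z - 2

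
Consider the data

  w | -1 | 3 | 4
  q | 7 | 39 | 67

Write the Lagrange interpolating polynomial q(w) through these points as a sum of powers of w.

q(w) = 4w^2 + 3

Build the Lagrange basis polynomials:
L_0(w) = (w - 3)(w - 4) / [20] = (1/20)w^2 - (7/20)w + 3/5
L_1(w) = (w + 1)(w - 4) / [-4] = -(1/4)w^2 + (3/4)w + 1
L_2(w) = (w + 1)(w - 3) / [5] = (1/5)w^2 - (2/5)w - 3/5
q(w) = 7·L_0 + 39·L_1 + 67·L_2
  7·L_0(w) = (7/20)w^2 - (49/20)w + 21/5
  39·L_1(w) = -(39/4)w^2 + (117/4)w + 39
  67·L_2(w) = (67/5)w^2 - (134/5)w - 201/5
Adding term by term: 4w^2 + 3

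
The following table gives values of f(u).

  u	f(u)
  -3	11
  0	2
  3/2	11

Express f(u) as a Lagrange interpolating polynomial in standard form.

f(u) = 2u^2 + 3u + 2

Build the Lagrange basis polynomials:
L_0(u) = u(u - 3/2) / [27/2] = (2/27)u^2 - (1/9)u
L_1(u) = (u + 3)(u - 3/2) / [-9/2] = -(2/9)u^2 - (1/3)u + 1
L_2(u) = (u + 3)u / [27/4] = (4/27)u^2 + (4/9)u
f(u) = 11·L_0 + 2·L_1 + 11·L_2
  11·L_0(u) = (22/27)u^2 - (11/9)u
  2·L_1(u) = -(4/9)u^2 - (2/3)u + 2
  11·L_2(u) = (44/27)u^2 + (44/9)u
Adding term by term: 2u^2 + 3u + 2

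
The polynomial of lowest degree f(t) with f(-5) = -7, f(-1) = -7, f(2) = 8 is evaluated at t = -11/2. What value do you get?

-151/28

Evaluate each Lagrange basis at t = -11/2:
L_0(-11/2) = (-9/2)·(-15/2)/[(-4)·(-7)] = 135/112
L_1(-11/2) = (-1/2)·(-15/2)/[(4)·(-3)] = -5/16
L_2(-11/2) = (-1/2)·(-9/2)/[(7)·(3)] = 3/28
Sum: (-7)·(135/112) + (-7)·(-5/16) + 8·(3/28) = -151/28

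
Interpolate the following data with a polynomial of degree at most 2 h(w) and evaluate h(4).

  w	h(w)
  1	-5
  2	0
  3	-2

Using Newton's divided-difference form:
h[1,2] = (0 - (-5)) / (2 - 1) = 5
h[2,3] = (-2 - 0) / (3 - 2) = -2
h[1,2,3] = (-2 - 5) / (3 - 1) = -7/2
h(4) = -5 + 5·(3) + (-7/2)·(3)·(2) = -11

-11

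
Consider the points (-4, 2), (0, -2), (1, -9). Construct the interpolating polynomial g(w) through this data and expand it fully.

Build the Lagrange basis polynomials:
L_0(w) = w(w - 1) / [20] = (1/20)w^2 - (1/20)w
L_1(w) = (w + 4)(w - 1) / [-4] = -(1/4)w^2 - (3/4)w + 1
L_2(w) = (w + 4)w / [5] = (1/5)w^2 + (4/5)w
g(w) = 2·L_0 + (-2)·L_1 + (-9)·L_2
  2·L_0(w) = (1/10)w^2 - (1/10)w
  (-2)·L_1(w) = (1/2)w^2 + (3/2)w - 2
  (-9)·L_2(w) = -(9/5)w^2 - (36/5)w
Adding term by term: -(6/5)w^2 - (29/5)w - 2

g(w) = -(6/5)w^2 - (29/5)w - 2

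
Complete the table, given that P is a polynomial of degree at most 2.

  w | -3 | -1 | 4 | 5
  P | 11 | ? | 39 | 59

-1

The 3 known values determine P uniquely (degree ≤ 2).
Evaluate each Lagrange basis at w = -1:
L_0(-1) = (-5)·(-6)/[(-7)·(-8)] = 15/28
L_1(-1) = (2)·(-6)/[(7)·(-1)] = 12/7
L_2(-1) = (2)·(-5)/[(8)·(1)] = -5/4
Sum: 11·(15/28) + 39·(12/7) + 59·(-5/4) = -1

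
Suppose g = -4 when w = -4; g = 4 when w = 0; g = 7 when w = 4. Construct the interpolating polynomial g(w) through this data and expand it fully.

g(w) = -(5/32)w^2 + (11/8)w + 4

L_0(w) = w(w - 4) / [32] = (1/32)w^2 - (1/8)w
L_1(w) = (w + 4)(w - 4) / [-16] = -(1/16)w^2 + 1
L_2(w) = (w + 4)w / [32] = (1/32)w^2 + (1/8)w
g(w) = (-4)·L_0 + 4·L_1 + 7·L_2
  (-4)·L_0(w) = -(1/8)w^2 + (1/2)w
  4·L_1(w) = -(1/4)w^2 + 4
  7·L_2(w) = (7/32)w^2 + (7/8)w
Adding term by term: -(5/32)w^2 + (11/8)w + 4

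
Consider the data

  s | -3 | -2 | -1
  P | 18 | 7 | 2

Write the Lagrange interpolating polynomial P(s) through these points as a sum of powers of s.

P(s) = 3s^2 + 4s + 3

Build the Lagrange basis polynomials:
L_0(s) = (s + 2)(s + 1) / [2] = (1/2)s^2 + (3/2)s + 1
L_1(s) = (s + 3)(s + 1) / [-1] = -s^2 - 4s - 3
L_2(s) = (s + 3)(s + 2) / [2] = (1/2)s^2 + (5/2)s + 3
P(s) = 18·L_0 + 7·L_1 + 2·L_2
  18·L_0(s) = 9s^2 + 27s + 18
  7·L_1(s) = -7s^2 - 28s - 21
  2·L_2(s) = s^2 + 5s + 6
Adding term by term: 3s^2 + 4s + 3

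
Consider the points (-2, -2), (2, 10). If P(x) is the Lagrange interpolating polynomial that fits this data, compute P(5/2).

23/2

Evaluate each Lagrange basis at x = 5/2:
L_0(5/2) = (1/2)/[(-4)] = -1/8
L_1(5/2) = (9/2)/[(4)] = 9/8
Sum: (-2)·(-1/8) + 10·(9/8) = 23/2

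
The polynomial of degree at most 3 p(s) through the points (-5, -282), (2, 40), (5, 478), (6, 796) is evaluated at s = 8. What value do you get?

Evaluate each Lagrange basis at s = 8:
L_0(8) = (6)·(3)·(2)/[(-7)·(-10)·(-11)] = -18/385
L_1(8) = (13)·(3)·(2)/[(7)·(-3)·(-4)] = 13/14
L_2(8) = (13)·(6)·(2)/[(10)·(3)·(-1)] = -26/5
L_3(8) = (13)·(6)·(3)/[(11)·(4)·(1)] = 117/22
Sum: (-282)·(-18/385) + 40·(13/14) + 478·(-26/5) + 796·(117/22) = 1798

1798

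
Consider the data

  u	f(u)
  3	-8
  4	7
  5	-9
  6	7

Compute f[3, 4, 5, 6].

21/2

f[3,4] = (7 - (-8)) / (4 - 3) = 15
f[4,5] = (-9 - 7) / (5 - 4) = -16
f[5,6] = (7 - (-9)) / (6 - 5) = 16
f[3,4,5] = (-16 - 15) / (5 - 3) = -31/2
f[4,5,6] = (16 - (-16)) / (6 - 4) = 16
f[3,4,5,6] = (16 - (-31/2)) / (6 - 3) = 21/2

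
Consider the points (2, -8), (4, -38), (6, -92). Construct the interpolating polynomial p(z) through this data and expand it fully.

L_0(z) = (z - 4)(z - 6) / [8] = (1/8)z^2 - (5/4)z + 3
L_1(z) = (z - 2)(z - 6) / [-4] = -(1/4)z^2 + 2z - 3
L_2(z) = (z - 2)(z - 4) / [8] = (1/8)z^2 - (3/4)z + 1
p(z) = (-8)·L_0 + (-38)·L_1 + (-92)·L_2
  (-8)·L_0(z) = -z^2 + 10z - 24
  (-38)·L_1(z) = (19/2)z^2 - 76z + 114
  (-92)·L_2(z) = -(23/2)z^2 + 69z - 92
Adding term by term: -3z^2 + 3z - 2

p(z) = -3z^2 + 3z - 2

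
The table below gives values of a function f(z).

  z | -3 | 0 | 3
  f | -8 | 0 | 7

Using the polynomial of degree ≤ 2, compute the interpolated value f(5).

L_0(5) = (5)·(2)/[(-3)·(-6)] = 5/9
L_1(5) = (8)·(2)/[(3)·(-3)] = -16/9
L_2(5) = (8)·(5)/[(6)·(3)] = 20/9
Sum: (-8)·(5/9) + 0 + 7·(20/9) = 100/9

100/9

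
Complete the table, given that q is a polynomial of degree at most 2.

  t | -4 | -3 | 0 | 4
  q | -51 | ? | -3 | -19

-33

The 3 known values determine q uniquely (degree ≤ 2).
Evaluate each Lagrange basis at t = -3:
L_0(-3) = (-3)·(-7)/[(-4)·(-8)] = 21/32
L_1(-3) = (1)·(-7)/[(4)·(-4)] = 7/16
L_2(-3) = (1)·(-3)/[(8)·(4)] = -3/32
Sum: (-51)·(21/32) + (-3)·(7/16) + (-19)·(-3/32) = -33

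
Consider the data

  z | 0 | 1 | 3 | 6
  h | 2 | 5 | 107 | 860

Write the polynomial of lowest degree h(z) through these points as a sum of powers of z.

Newton's divided differences:
h[0,1] = (5 - 2) / (1 - 0) = 3
h[1,3] = (107 - 5) / (3 - 1) = 51
h[3,6] = (860 - 107) / (6 - 3) = 251
h[0,1,3] = (51 - 3) / (3 - 0) = 16
h[1,3,6] = (251 - 51) / (6 - 1) = 40
h[0,1,3,6] = (40 - 16) / (6 - 0) = 4
h(z) = 2 + 3·z + 16·z(z - 1) + 4·z(z - 1)(z - 3)
Expanding: h(z) = 4z^3 - z + 2

h(z) = 4z^3 - z + 2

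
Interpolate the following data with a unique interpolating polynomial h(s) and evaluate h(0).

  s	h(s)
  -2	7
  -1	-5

-17

L_0(0) = (1)/[(-1)] = -1
L_1(0) = (2)/[(1)] = 2
Sum: 7·(-1) + (-5)·(2) = -17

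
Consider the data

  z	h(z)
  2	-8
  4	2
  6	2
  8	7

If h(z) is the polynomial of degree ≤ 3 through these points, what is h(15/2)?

571/128

L_0(15/2) = (7/2)·(3/2)·(-1/2)/[(-2)·(-4)·(-6)] = 7/128
L_1(15/2) = (11/2)·(3/2)·(-1/2)/[(2)·(-2)·(-4)] = -33/128
L_2(15/2) = (11/2)·(7/2)·(-1/2)/[(4)·(2)·(-2)] = 77/128
L_3(15/2) = (11/2)·(7/2)·(3/2)/[(6)·(4)·(2)] = 77/128
Sum: (-8)·(7/128) + 2·(-33/128) + 2·(77/128) + 7·(77/128) = 571/128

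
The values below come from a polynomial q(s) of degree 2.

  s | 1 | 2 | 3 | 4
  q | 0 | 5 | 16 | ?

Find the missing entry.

33

The 3 known values determine q uniquely (degree ≤ 2).
Evaluate each Lagrange basis at s = 4:
L_0(4) = (2)·(1)/[(-1)·(-2)] = 1
L_1(4) = (3)·(1)/[(1)·(-1)] = -3
L_2(4) = (3)·(2)/[(2)·(1)] = 3
Sum: 0 + 5·(-3) + 16·(3) = 33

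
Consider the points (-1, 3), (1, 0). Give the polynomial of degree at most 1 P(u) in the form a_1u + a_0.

Build the Lagrange basis polynomials:
L_0(u) = (u - 1) / [-2] = -(1/2)u + 1/2
L_1(u) = (u + 1) / [2] = (1/2)u + 1/2
P(u) = 3·L_0 + 0·L_1
  3·L_0(u) = -(3/2)u + 3/2
  0·L_1(u) = 0
Adding term by term: -(3/2)u + 3/2

P(u) = -(3/2)u + 3/2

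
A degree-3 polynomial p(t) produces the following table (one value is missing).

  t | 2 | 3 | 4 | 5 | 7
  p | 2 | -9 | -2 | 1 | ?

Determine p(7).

-93

The 4 known values determine p uniquely (degree ≤ 3).
L_0(7) = (4)·(3)·(2)/[(-1)·(-2)·(-3)] = -4
L_1(7) = (5)·(3)·(2)/[(1)·(-1)·(-2)] = 15
L_2(7) = (5)·(4)·(2)/[(2)·(1)·(-1)] = -20
L_3(7) = (5)·(4)·(3)/[(3)·(2)·(1)] = 10
Sum: 2·(-4) + (-9)·(15) + (-2)·(-20) + 1·(10) = -93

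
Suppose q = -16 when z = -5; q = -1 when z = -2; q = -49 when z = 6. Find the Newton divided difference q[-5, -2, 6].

q[-5,-2] = (-1 - (-16)) / (-2 - (-5)) = 5
q[-2,6] = (-49 - (-1)) / (6 - (-2)) = -6
q[-5,-2,6] = (-6 - 5) / (6 - (-5)) = -1

-1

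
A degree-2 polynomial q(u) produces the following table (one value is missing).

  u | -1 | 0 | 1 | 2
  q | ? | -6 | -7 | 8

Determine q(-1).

11

The 3 known values determine q uniquely (degree ≤ 2).
L_0(-1) = (-2)·(-3)/[(-1)·(-2)] = 3
L_1(-1) = (-1)·(-3)/[(1)·(-1)] = -3
L_2(-1) = (-1)·(-2)/[(2)·(1)] = 1
Sum: (-6)·(3) + (-7)·(-3) + 8·(1) = 11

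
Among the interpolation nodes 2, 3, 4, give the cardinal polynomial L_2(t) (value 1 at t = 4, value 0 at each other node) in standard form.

L_2(t) = (t - 2)(t - 3) / [(2)·(1)]
       = (t^2 - 5t + 6) / (2)

L_2(t) = (1/2)t^2 - (5/2)t + 3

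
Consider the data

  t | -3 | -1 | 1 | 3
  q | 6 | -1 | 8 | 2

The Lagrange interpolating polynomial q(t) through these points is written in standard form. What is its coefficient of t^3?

-31/48

Build the Lagrange basis polynomials:
L_0(t) = (t + 1)(t - 1)(t - 3) / [-48] = -(1/48)t^3 + (1/16)t^2 + (1/48)t - 1/16
L_1(t) = (t + 3)(t - 1)(t - 3) / [16] = (1/16)t^3 - (1/16)t^2 - (9/16)t + 9/16
L_2(t) = (t + 3)(t + 1)(t - 3) / [-16] = -(1/16)t^3 - (1/16)t^2 + (9/16)t + 9/16
L_3(t) = (t + 3)(t + 1)(t - 1) / [48] = (1/48)t^3 + (1/16)t^2 - (1/48)t - 1/16
q(t) = 6·L_0 + (-1)·L_1 + 8·L_2 + 2·L_3
Only the coefficient of t^3 is needed; take it from each L_i and combine:
6·(-1/48) + (-1)·(1/16) + 8·(-1/16) + 2·(1/48) = -31/48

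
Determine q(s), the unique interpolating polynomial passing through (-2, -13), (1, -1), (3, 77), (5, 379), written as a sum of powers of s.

q(s) = 3s^3 + s^2 - 4s - 1

L_0(s) = (s - 1)(s - 3)(s - 5) / [-105] = -(1/105)s^3 + (3/35)s^2 - (23/105)s + 1/7
L_1(s) = (s + 2)(s - 3)(s - 5) / [24] = (1/24)s^3 - (1/4)s^2 - (1/24)s + 5/4
L_2(s) = (s + 2)(s - 1)(s - 5) / [-20] = -(1/20)s^3 + (1/5)s^2 + (7/20)s - 1/2
L_3(s) = (s + 2)(s - 1)(s - 3) / [56] = (1/56)s^3 - (1/28)s^2 - (5/56)s + 3/28
q(s) = (-13)·L_0 + (-1)·L_1 + 77·L_2 + 379·L_3
  (-13)·L_0(s) = (13/105)s^3 - (39/35)s^2 + (299/105)s - 13/7
  (-1)·L_1(s) = -(1/24)s^3 + (1/4)s^2 + (1/24)s - 5/4
  77·L_2(s) = -(77/20)s^3 + (77/5)s^2 + (539/20)s - 77/2
  379·L_3(s) = (379/56)s^3 - (379/28)s^2 - (1895/56)s + 1137/28
Adding term by term: 3s^3 + s^2 - 4s - 1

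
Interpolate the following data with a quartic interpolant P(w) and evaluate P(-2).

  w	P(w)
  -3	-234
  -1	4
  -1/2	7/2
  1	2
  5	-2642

-31

Evaluate each Lagrange basis at w = -2:
L_0(-2) = (-1)·(-3/2)·(-3)·(-7)/[(-2)·(-5/2)·(-4)·(-8)] = 63/320
L_1(-2) = (1)·(-3/2)·(-3)·(-7)/[(2)·(-1/2)·(-2)·(-6)] = 21/8
L_2(-2) = (1)·(-1)·(-3)·(-7)/[(5/2)·(1/2)·(-3/2)·(-11/2)] = -112/55
L_3(-2) = (1)·(-1)·(-3/2)·(-7)/[(4)·(2)·(3/2)·(-4)] = 7/32
L_4(-2) = (1)·(-1)·(-3/2)·(-3)/[(8)·(6)·(11/2)·(4)] = -3/704
Sum: (-234)·(63/320) + 4·(21/8) + 7/2·(-112/55) + 2·(7/32) + (-2642)·(-3/704) = -31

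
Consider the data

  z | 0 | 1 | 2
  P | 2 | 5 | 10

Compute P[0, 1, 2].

P[0,1] = (5 - 2) / (1 - 0) = 3
P[1,2] = (10 - 5) / (2 - 1) = 5
P[0,1,2] = (5 - 3) / (2 - 0) = 1

1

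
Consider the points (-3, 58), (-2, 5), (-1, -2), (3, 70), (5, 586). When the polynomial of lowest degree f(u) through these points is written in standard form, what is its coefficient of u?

2

Build the Lagrange basis polynomials:
L_0(u) = (u + 2)(u + 1)(u - 3)(u - 5) / [96] = (1/96)u^4 - (5/96)u^3 - (7/96)u^2 + (29/96)u + 5/16
L_1(u) = (u + 3)(u + 1)(u - 3)(u - 5) / [-35] = -(1/35)u^4 + (4/35)u^3 + (2/5)u^2 - (36/35)u - 9/7
L_2(u) = (u + 3)(u + 2)(u - 3)(u - 5) / [48] = (1/48)u^4 - (1/16)u^3 - (19/48)u^2 + (9/16)u + 15/8
L_3(u) = (u + 3)(u + 2)(u + 1)(u - 5) / [-240] = -(1/240)u^4 - (1/240)u^3 + (19/240)u^2 + (49/240)u + 1/8
L_4(u) = (u + 3)(u + 2)(u + 1)(u - 3) / [672] = (1/672)u^4 + (1/224)u^3 - (1/96)u^2 - (9/224)u - 3/112
f(u) = 58·L_0 + 5·L_1 + (-2)·L_2 + 70·L_3 + 586·L_4
Only the coefficient of u is needed; take it from each L_i and combine:
58·(29/96) + 5·(-36/35) + (-2)·(9/16) + 70·(49/240) + 586·(-9/224) = 2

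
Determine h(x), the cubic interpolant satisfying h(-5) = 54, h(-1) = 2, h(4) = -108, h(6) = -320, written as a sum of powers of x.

h(x) = -x^3 - 3x^2 + 4

Newton's divided differences:
h[-5,-1] = (2 - 54) / (-1 - (-5)) = -13
h[-1,4] = (-108 - 2) / (4 - (-1)) = -22
h[4,6] = (-320 - (-108)) / (6 - 4) = -106
h[-5,-1,4] = (-22 - (-13)) / (4 - (-5)) = -1
h[-1,4,6] = (-106 - (-22)) / (6 - (-1)) = -12
h[-5,-1,4,6] = (-12 - (-1)) / (6 - (-5)) = -1
h(x) = 54 + (-13)·(x + 5) + (-1)·(x + 5)(x + 1) + (-1)·(x + 5)(x + 1)(x - 4)
Expanding: h(x) = -x^3 - 3x^2 + 4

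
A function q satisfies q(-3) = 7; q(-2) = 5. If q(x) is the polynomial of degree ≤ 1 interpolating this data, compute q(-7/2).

8

L_0(-7/2) = (-3/2)/[(-1)] = 3/2
L_1(-7/2) = (-1/2)/[(1)] = -1/2
Sum: 7·(3/2) + 5·(-1/2) = 8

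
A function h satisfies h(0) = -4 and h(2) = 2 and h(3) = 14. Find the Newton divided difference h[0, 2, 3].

3

h[0,2] = (2 - (-4)) / (2 - 0) = 3
h[2,3] = (14 - 2) / (3 - 2) = 12
h[0,2,3] = (12 - 3) / (3 - 0) = 3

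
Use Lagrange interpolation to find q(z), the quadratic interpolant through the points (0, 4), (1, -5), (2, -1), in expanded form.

Build the Lagrange basis polynomials:
L_0(z) = (z - 1)(z - 2) / [2] = (1/2)z^2 - (3/2)z + 1
L_1(z) = z(z - 2) / [-1] = -z^2 + 2z
L_2(z) = z(z - 1) / [2] = (1/2)z^2 - (1/2)z
q(z) = 4·L_0 + (-5)·L_1 + (-1)·L_2
  4·L_0(z) = 2z^2 - 6z + 4
  (-5)·L_1(z) = 5z^2 - 10z
  (-1)·L_2(z) = -(1/2)z^2 + (1/2)z
Adding term by term: (13/2)z^2 - (31/2)z + 4

q(z) = (13/2)z^2 - (31/2)z + 4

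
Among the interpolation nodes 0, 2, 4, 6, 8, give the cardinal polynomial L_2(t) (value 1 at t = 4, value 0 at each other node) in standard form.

L_2(t) = (1/64)t^4 - (1/4)t^3 + (19/16)t^2 - (3/2)t

L_2(t) = t(t - 2)(t - 6)(t - 8) / [(4)·(2)·(-2)·(-4)]
       = (t^4 - 16t^3 + 76t^2 - 96t) / (64)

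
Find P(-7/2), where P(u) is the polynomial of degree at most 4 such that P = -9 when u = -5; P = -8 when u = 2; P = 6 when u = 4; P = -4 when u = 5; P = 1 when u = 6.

-217699/896

Evaluate each Lagrange basis at u = -7/2:
L_0(-7/2) = (-11/2)·(-15/2)·(-17/2)·(-19/2)/[(-7)·(-9)·(-10)·(-11)] = 323/672
L_1(-7/2) = (3/2)·(-15/2)·(-17/2)·(-19/2)/[(7)·(-2)·(-3)·(-4)] = 4845/896
L_2(-7/2) = (3/2)·(-11/2)·(-17/2)·(-19/2)/[(9)·(2)·(-1)·(-2)] = -3553/192
L_3(-7/2) = (3/2)·(-11/2)·(-15/2)·(-19/2)/[(10)·(3)·(1)·(-1)] = 627/32
L_4(-7/2) = (3/2)·(-11/2)·(-15/2)·(-17/2)/[(11)·(4)·(2)·(1)] = -765/128
Sum: (-9)·(323/672) + (-8)·(4845/896) + 6·(-3553/192) + (-4)·(627/32) + 1·(-765/128) = -217699/896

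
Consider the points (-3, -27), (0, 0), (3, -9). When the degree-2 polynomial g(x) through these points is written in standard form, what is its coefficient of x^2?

Build the Lagrange basis polynomials:
L_0(x) = x(x - 3) / [18] = (1/18)x^2 - (1/6)x
L_1(x) = (x + 3)(x - 3) / [-9] = -(1/9)x^2 + 1
L_2(x) = (x + 3)x / [18] = (1/18)x^2 + (1/6)x
g(x) = (-27)·L_0 + 0·L_1 + (-9)·L_2
Only the coefficient of x^2 is needed; take it from each L_i and combine:
(-27)·(1/18) + 0·(-1/9) + (-9)·(1/18) = -2

-2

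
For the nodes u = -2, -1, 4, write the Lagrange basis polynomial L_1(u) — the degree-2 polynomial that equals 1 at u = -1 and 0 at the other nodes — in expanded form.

L_1(u) = -(1/5)u^2 + (2/5)u + 8/5

L_1(u) = (u + 2)(u - 4) / [(1)·(-5)]
       = (u^2 - 2u - 8) / (-5)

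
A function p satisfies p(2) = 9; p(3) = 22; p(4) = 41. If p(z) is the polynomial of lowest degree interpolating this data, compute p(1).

2

Evaluate each Lagrange basis at z = 1:
L_0(1) = (-2)·(-3)/[(-1)·(-2)] = 3
L_1(1) = (-1)·(-3)/[(1)·(-1)] = -3
L_2(1) = (-1)·(-2)/[(2)·(1)] = 1
Sum: 9·(3) + 22·(-3) + 41·(1) = 2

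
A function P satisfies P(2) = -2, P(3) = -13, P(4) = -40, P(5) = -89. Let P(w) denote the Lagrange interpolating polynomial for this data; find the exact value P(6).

-166

Evaluate each Lagrange basis at w = 6:
L_0(6) = (3)·(2)·(1)/[(-1)·(-2)·(-3)] = -1
L_1(6) = (4)·(2)·(1)/[(1)·(-1)·(-2)] = 4
L_2(6) = (4)·(3)·(1)/[(2)·(1)·(-1)] = -6
L_3(6) = (4)·(3)·(2)/[(3)·(2)·(1)] = 4
Sum: (-2)·(-1) + (-13)·(4) + (-40)·(-6) + (-89)·(4) = -166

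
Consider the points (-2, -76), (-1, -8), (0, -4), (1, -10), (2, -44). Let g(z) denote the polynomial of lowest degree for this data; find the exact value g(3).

-196

L_0(3) = (4)·(3)·(2)·(1)/[(-1)·(-2)·(-3)·(-4)] = 1
L_1(3) = (5)·(3)·(2)·(1)/[(1)·(-1)·(-2)·(-3)] = -5
L_2(3) = (5)·(4)·(2)·(1)/[(2)·(1)·(-1)·(-2)] = 10
L_3(3) = (5)·(4)·(3)·(1)/[(3)·(2)·(1)·(-1)] = -10
L_4(3) = (5)·(4)·(3)·(2)/[(4)·(3)·(2)·(1)] = 5
Sum: (-76)·(1) + (-8)·(-5) + (-4)·(10) + (-10)·(-10) + (-44)·(5) = -196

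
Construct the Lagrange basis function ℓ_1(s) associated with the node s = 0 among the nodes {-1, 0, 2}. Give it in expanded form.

ℓ_1(s) = -(1/2)s^2 + (1/2)s + 1

ℓ_1(s) = (s + 1)(s - 2) / [(1)·(-2)]
       = (s^2 - s - 2) / (-2)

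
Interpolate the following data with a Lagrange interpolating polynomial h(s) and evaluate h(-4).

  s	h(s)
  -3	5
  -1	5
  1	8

Evaluate each Lagrange basis at s = -4:
L_0(-4) = (-3)·(-5)/[(-2)·(-4)] = 15/8
L_1(-4) = (-1)·(-5)/[(2)·(-2)] = -5/4
L_2(-4) = (-1)·(-3)/[(4)·(2)] = 3/8
Sum: 5·(15/8) + 5·(-5/4) + 8·(3/8) = 49/8

49/8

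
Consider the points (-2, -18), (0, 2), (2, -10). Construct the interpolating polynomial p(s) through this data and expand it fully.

p(s) = -4s^2 + 2s + 2

L_0(s) = s(s - 2) / [8] = (1/8)s^2 - (1/4)s
L_1(s) = (s + 2)(s - 2) / [-4] = -(1/4)s^2 + 1
L_2(s) = (s + 2)s / [8] = (1/8)s^2 + (1/4)s
p(s) = (-18)·L_0 + 2·L_1 + (-10)·L_2
  (-18)·L_0(s) = -(9/4)s^2 + (9/2)s
  2·L_1(s) = -(1/2)s^2 + 2
  (-10)·L_2(s) = -(5/4)s^2 - (5/2)s
Adding term by term: -4s^2 + 2s + 2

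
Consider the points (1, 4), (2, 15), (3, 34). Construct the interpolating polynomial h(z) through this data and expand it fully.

h(z) = 4z^2 - z + 1

L_0(z) = (z - 2)(z - 3) / [2] = (1/2)z^2 - (5/2)z + 3
L_1(z) = (z - 1)(z - 3) / [-1] = -z^2 + 4z - 3
L_2(z) = (z - 1)(z - 2) / [2] = (1/2)z^2 - (3/2)z + 1
h(z) = 4·L_0 + 15·L_1 + 34·L_2
  4·L_0(z) = 2z^2 - 10z + 12
  15·L_1(z) = -15z^2 + 60z - 45
  34·L_2(z) = 17z^2 - 51z + 34
Adding term by term: 4z^2 - z + 1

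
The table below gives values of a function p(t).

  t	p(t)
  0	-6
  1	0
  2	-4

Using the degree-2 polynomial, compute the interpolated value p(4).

-42

Evaluate each Lagrange basis at t = 4:
L_0(4) = (3)·(2)/[(-1)·(-2)] = 3
L_1(4) = (4)·(2)/[(1)·(-1)] = -8
L_2(4) = (4)·(3)/[(2)·(1)] = 6
Sum: (-6)·(3) + 0 + (-4)·(6) = -42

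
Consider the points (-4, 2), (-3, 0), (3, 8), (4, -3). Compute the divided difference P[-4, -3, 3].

P[-4,-3] = (0 - 2) / (-3 - (-4)) = -2
P[-3,3] = (8 - 0) / (3 - (-3)) = 4/3
P[-4,-3,3] = (4/3 - (-2)) / (3 - (-4)) = 10/21

10/21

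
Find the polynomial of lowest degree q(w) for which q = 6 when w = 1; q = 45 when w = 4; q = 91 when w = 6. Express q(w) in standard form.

q(w) = 2w^2 + 3w + 1

Newton's divided differences:
q[1,4] = (45 - 6) / (4 - 1) = 13
q[4,6] = (91 - 45) / (6 - 4) = 23
q[1,4,6] = (23 - 13) / (6 - 1) = 2
q(w) = 6 + 13·(w - 1) + 2·(w - 1)(w - 4)
Expanding: q(w) = 2w^2 + 3w + 1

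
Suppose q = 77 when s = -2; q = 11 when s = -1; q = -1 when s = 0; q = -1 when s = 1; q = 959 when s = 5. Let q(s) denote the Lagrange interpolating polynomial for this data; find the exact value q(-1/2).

Evaluate each Lagrange basis at s = -1/2:
L_0(-1/2) = (1/2)·(-1/2)·(-3/2)·(-11/2)/[(-1)·(-2)·(-3)·(-7)] = -11/224
L_1(-1/2) = (3/2)·(-1/2)·(-3/2)·(-11/2)/[(1)·(-1)·(-2)·(-6)] = 33/64
L_2(-1/2) = (3/2)·(1/2)·(-3/2)·(-11/2)/[(2)·(1)·(-1)·(-5)] = 99/160
L_3(-1/2) = (3/2)·(1/2)·(-1/2)·(-11/2)/[(3)·(2)·(1)·(-4)] = -11/128
L_4(-1/2) = (3/2)·(1/2)·(-1/2)·(-3/2)/[(7)·(6)·(5)·(4)] = 3/4480
Sum: 77·(-11/224) + 11·(33/64) + (-1)·(99/160) + (-1)·(-11/128) + 959·(3/4480) = 2

2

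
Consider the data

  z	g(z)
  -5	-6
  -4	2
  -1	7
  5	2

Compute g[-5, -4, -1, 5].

g[-5,-4] = (2 - (-6)) / (-4 - (-5)) = 8
g[-4,-1] = (7 - 2) / (-1 - (-4)) = 5/3
g[-1,5] = (2 - 7) / (5 - (-1)) = -5/6
g[-5,-4,-1] = (5/3 - 8) / (-1 - (-5)) = -19/12
g[-4,-1,5] = (-5/6 - 5/3) / (5 - (-4)) = -5/18
g[-5,-4,-1,5] = (-5/18 - (-19/12)) / (5 - (-5)) = 47/360

47/360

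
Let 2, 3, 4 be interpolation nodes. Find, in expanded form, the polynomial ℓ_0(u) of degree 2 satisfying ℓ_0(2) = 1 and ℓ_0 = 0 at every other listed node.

ℓ_0(u) = (u - 3)(u - 4) / [(-1)·(-2)]
       = (u^2 - 7u + 12) / (2)

ℓ_0(u) = (1/2)u^2 - (7/2)u + 6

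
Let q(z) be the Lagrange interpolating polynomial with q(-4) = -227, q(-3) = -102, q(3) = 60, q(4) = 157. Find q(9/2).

1839/8

Evaluate each Lagrange basis at z = 9/2:
L_0(9/2) = (15/2)·(3/2)·(1/2)/[(-1)·(-7)·(-8)] = -45/448
L_1(9/2) = (17/2)·(3/2)·(1/2)/[(1)·(-6)·(-7)] = 17/112
L_2(9/2) = (17/2)·(15/2)·(1/2)/[(7)·(6)·(-1)] = -85/112
L_3(9/2) = (17/2)·(15/2)·(3/2)/[(8)·(7)·(1)] = 765/448
Sum: (-227)·(-45/448) + (-102)·(17/112) + 60·(-85/112) + 157·(765/448) = 1839/8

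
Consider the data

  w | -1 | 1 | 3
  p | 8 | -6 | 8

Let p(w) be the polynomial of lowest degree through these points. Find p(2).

Evaluate each Lagrange basis at w = 2:
L_0(2) = (1)·(-1)/[(-2)·(-4)] = -1/8
L_1(2) = (3)·(-1)/[(2)·(-2)] = 3/4
L_2(2) = (3)·(1)/[(4)·(2)] = 3/8
Sum: 8·(-1/8) + (-6)·(3/4) + 8·(3/8) = -5/2

-5/2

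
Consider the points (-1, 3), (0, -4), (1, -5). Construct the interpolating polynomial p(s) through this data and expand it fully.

p(s) = 3s^2 - 4s - 4

Newton's divided differences:
p[-1,0] = (-4 - 3) / (0 - (-1)) = -7
p[0,1] = (-5 - (-4)) / (1 - 0) = -1
p[-1,0,1] = (-1 - (-7)) / (1 - (-1)) = 3
p(s) = 3 + (-7)·(s + 1) + 3·(s + 1)s
Expanding: p(s) = 3s^2 - 4s - 4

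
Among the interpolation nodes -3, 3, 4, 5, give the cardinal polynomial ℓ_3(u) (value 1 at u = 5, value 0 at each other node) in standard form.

ℓ_3(u) = (u + 3)(u - 3)(u - 4) / [(8)·(2)·(1)]
       = (u^3 - 4u^2 - 9u + 36) / (16)

ℓ_3(u) = (1/16)u^3 - (1/4)u^2 - (9/16)u + 9/4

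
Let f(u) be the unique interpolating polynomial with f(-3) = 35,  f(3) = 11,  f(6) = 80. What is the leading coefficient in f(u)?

The leading coefficient equals the top divided difference f[-3,3,6].
f[-3,3] = (11 - 35) / (3 - (-3)) = -4
f[3,6] = (80 - 11) / (6 - 3) = 23
f[-3,3,6] = (23 - (-4)) / (6 - (-3)) = 3

3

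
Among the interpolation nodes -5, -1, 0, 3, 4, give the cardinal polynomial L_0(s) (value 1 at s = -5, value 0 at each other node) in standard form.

L_0(s) = (s + 1)s(s - 3)(s - 4) / [(-4)·(-5)·(-8)·(-9)]
       = (s^4 - 6s^3 + 5s^2 + 12s) / (1440)

L_0(s) = (1/1440)s^4 - (1/240)s^3 + (1/288)s^2 + (1/120)s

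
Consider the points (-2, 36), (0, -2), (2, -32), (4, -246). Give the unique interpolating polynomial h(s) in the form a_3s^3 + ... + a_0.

h(s) = -4s^3 + s^2 - s - 2

Newton's divided differences:
h[-2,0] = (-2 - 36) / (0 - (-2)) = -19
h[0,2] = (-32 - (-2)) / (2 - 0) = -15
h[2,4] = (-246 - (-32)) / (4 - 2) = -107
h[-2,0,2] = (-15 - (-19)) / (2 - (-2)) = 1
h[0,2,4] = (-107 - (-15)) / (4 - 0) = -23
h[-2,0,2,4] = (-23 - 1) / (4 - (-2)) = -4
h(s) = 36 + (-19)·(s + 2) + 1·(s + 2)s + (-4)·(s + 2)s(s - 2)
Expanding: h(s) = -4s^3 + s^2 - s - 2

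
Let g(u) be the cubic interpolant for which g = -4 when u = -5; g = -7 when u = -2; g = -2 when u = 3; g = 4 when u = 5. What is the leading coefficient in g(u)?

1/280

L_0(u) = (u + 2)(u - 3)(u - 5) / [-240] = -(1/240)u^3 + (1/40)u^2 + (1/240)u - 1/8
L_1(u) = (u + 5)(u - 3)(u - 5) / [105] = (1/105)u^3 - (1/35)u^2 - (5/21)u + 5/7
L_2(u) = (u + 5)(u + 2)(u - 5) / [-80] = -(1/80)u^3 - (1/40)u^2 + (5/16)u + 5/8
L_3(u) = (u + 5)(u + 2)(u - 3) / [140] = (1/140)u^3 + (1/35)u^2 - (11/140)u - 3/14
g(u) = (-4)·L_0 + (-7)·L_1 + (-2)·L_2 + 4·L_3
Only the coefficient of u^3 is needed; take it from each L_i and combine:
(-4)·(-1/240) + (-7)·(1/105) + (-2)·(-1/80) + 4·(1/140) = 1/280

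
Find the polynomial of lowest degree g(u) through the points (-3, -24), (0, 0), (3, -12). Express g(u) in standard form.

Build the Lagrange basis polynomials:
L_0(u) = u(u - 3) / [18] = (1/18)u^2 - (1/6)u
L_1(u) = (u + 3)(u - 3) / [-9] = -(1/9)u^2 + 1
L_2(u) = (u + 3)u / [18] = (1/18)u^2 + (1/6)u
g(u) = (-24)·L_0 + 0·L_1 + (-12)·L_2
  (-24)·L_0(u) = -(4/3)u^2 + 4u
  0·L_1(u) = 0
  (-12)·L_2(u) = -(2/3)u^2 - 2u
Adding term by term: -2u^2 + 2u

g(u) = -2u^2 + 2u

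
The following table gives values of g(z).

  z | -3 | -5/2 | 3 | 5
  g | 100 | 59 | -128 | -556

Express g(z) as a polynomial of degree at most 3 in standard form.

g(z) = -4z^3 - 2z^2 - 2z + 4

Build the Lagrange basis polynomials:
L_0(z) = (z + 5/2)(z - 3)(z - 5) / [-24] = -(1/24)z^3 + (11/48)z^2 + (5/24)z - 25/16
L_1(z) = (z + 3)(z - 3)(z - 5) / [165/8] = (8/165)z^3 - (8/33)z^2 - (24/55)z + 24/11
L_2(z) = (z + 3)(z + 5/2)(z - 5) / [-66] = -(1/66)z^3 - (1/132)z^2 + (10/33)z + 25/44
L_3(z) = (z + 3)(z + 5/2)(z - 3) / [120] = (1/120)z^3 + (1/48)z^2 - (3/40)z - 3/16
g(z) = 100·L_0 + 59·L_1 + (-128)·L_2 + (-556)·L_3
  100·L_0(z) = -(25/6)z^3 + (275/12)z^2 + (125/6)z - 625/4
  59·L_1(z) = (472/165)z^3 - (472/33)z^2 - (1416/55)z + 1416/11
  (-128)·L_2(z) = (64/33)z^3 + (32/33)z^2 - (1280/33)z - 800/11
  (-556)·L_3(z) = -(139/30)z^3 - (139/12)z^2 + (417/10)z + 417/4
Adding term by term: -4z^3 - 2z^2 - 2z + 4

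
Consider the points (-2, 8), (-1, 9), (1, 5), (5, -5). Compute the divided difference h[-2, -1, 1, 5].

11/84

h[-2,-1] = (9 - 8) / (-1 - (-2)) = 1
h[-1,1] = (5 - 9) / (1 - (-1)) = -2
h[1,5] = (-5 - 5) / (5 - 1) = -5/2
h[-2,-1,1] = (-2 - 1) / (1 - (-2)) = -1
h[-1,1,5] = (-5/2 - (-2)) / (5 - (-1)) = -1/12
h[-2,-1,1,5] = (-1/12 - (-1)) / (5 - (-2)) = 11/84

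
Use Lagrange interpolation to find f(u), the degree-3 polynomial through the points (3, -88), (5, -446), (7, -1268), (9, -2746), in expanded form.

L_0(u) = (u - 5)(u - 7)(u - 9) / [-48] = -(1/48)u^3 + (7/16)u^2 - (143/48)u + 105/16
L_1(u) = (u - 3)(u - 7)(u - 9) / [16] = (1/16)u^3 - (19/16)u^2 + (111/16)u - 189/16
L_2(u) = (u - 3)(u - 5)(u - 9) / [-16] = -(1/16)u^3 + (17/16)u^2 - (87/16)u + 135/16
L_3(u) = (u - 3)(u - 5)(u - 7) / [48] = (1/48)u^3 - (5/16)u^2 + (71/48)u - 35/16
f(u) = (-88)·L_0 + (-446)·L_1 + (-1268)·L_2 + (-2746)·L_3
  (-88)·L_0(u) = (11/6)u^3 - (77/2)u^2 + (1573/6)u - 1155/2
  (-446)·L_1(u) = -(223/8)u^3 + (4237/8)u^2 - (24753/8)u + 42147/8
  (-1268)·L_2(u) = (317/4)u^3 - (5389/4)u^2 + (27579/4)u - 42795/4
  (-2746)·L_3(u) = -(1373/24)u^3 + (6865/8)u^2 - (97483/24)u + 48055/8
Adding term by term: -4u^3 + 2u^2 + u - 1

f(u) = -4u^3 + 2u^2 + u - 1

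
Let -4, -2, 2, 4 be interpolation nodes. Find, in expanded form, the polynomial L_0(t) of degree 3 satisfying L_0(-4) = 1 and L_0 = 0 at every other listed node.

L_0(t) = -(1/96)t^3 + (1/24)t^2 + (1/24)t - 1/6

L_0(t) = (t + 2)(t - 2)(t - 4) / [(-2)·(-6)·(-8)]
       = (t^3 - 4t^2 - 4t + 16) / (-96)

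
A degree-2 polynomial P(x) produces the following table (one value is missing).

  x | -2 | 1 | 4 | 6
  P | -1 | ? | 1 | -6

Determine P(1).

69/16

The 3 known values determine P uniquely (degree ≤ 2).
L_0(1) = (-3)·(-5)/[(-6)·(-8)] = 5/16
L_1(1) = (3)·(-5)/[(6)·(-2)] = 5/4
L_2(1) = (3)·(-3)/[(8)·(2)] = -9/16
Sum: (-1)·(5/16) + 1·(5/4) + (-6)·(-9/16) = 69/16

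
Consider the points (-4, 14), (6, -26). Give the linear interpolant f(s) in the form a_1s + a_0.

f(s) = -4s - 2

L_0(s) = (s - 6) / [-10] = -(1/10)s + 3/5
L_1(s) = (s + 4) / [10] = (1/10)s + 2/5
f(s) = 14·L_0 + (-26)·L_1
  14·L_0(s) = -(7/5)s + 42/5
  (-26)·L_1(s) = -(13/5)s - 52/5
Adding term by term: -4s - 2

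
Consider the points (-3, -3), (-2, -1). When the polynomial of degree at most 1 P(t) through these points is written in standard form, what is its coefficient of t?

2

The leading coefficient equals the top divided difference P[-3,-2].
P[-3,-2] = (-1 - (-3)) / (-2 - (-3)) = 2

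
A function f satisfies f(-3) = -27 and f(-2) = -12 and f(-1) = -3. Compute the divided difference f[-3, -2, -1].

f[-3,-2] = (-12 - (-27)) / (-2 - (-3)) = 15
f[-2,-1] = (-3 - (-12)) / (-1 - (-2)) = 9
f[-3,-2,-1] = (9 - 15) / (-1 - (-3)) = -3

-3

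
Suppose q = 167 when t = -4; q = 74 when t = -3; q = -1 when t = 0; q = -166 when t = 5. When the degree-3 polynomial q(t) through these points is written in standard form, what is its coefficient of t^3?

Build the Lagrange basis polynomials:
L_0(t) = (t + 3)t(t - 5) / [-36] = -(1/36)t^3 + (1/18)t^2 + (5/12)t
L_1(t) = (t + 4)t(t - 5) / [24] = (1/24)t^3 - (1/24)t^2 - (5/6)t
L_2(t) = (t + 4)(t + 3)(t - 5) / [-60] = -(1/60)t^3 - (1/30)t^2 + (23/60)t + 1
L_3(t) = (t + 4)(t + 3)t / [360] = (1/360)t^3 + (7/360)t^2 + (1/30)t
q(t) = 167·L_0 + 74·L_1 + (-1)·L_2 + (-166)·L_3
Only the coefficient of t^3 is needed; take it from each L_i and combine:
167·(-1/36) + 74·(1/24) + (-1)·(-1/60) + (-166)·(1/360) = -2

-2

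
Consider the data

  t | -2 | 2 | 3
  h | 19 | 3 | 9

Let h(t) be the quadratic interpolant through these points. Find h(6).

51

Using Newton's divided-difference form:
h[-2,2] = (3 - 19) / (2 - (-2)) = -4
h[2,3] = (9 - 3) / (3 - 2) = 6
h[-2,2,3] = (6 - (-4)) / (3 - (-2)) = 2
h(6) = 19 + (-4)·(8) + 2·(8)·(4) = 51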